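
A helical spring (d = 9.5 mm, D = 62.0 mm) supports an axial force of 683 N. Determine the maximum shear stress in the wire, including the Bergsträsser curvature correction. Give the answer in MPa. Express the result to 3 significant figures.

Spring index C = D/d = 62.0/9.5 = 6.5263
K_B = (4C+2)/(4C−3) = 28.105/23.105 = 1.2164
τ₀ = 8FD/(πd³) = 8·683·62.0/(π·9.5³) = 338768/2693.5 = 125.77 MPa
τ_max = K·τ₀ = 1.2164 × 125.77 = 152.99 MPa

153 MPa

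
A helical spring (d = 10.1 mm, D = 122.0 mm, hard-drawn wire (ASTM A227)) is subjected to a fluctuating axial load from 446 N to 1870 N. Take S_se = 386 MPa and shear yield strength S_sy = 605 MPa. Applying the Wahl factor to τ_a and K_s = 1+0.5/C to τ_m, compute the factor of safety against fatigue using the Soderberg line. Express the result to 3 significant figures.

0.818

C = D/d = 122.0/10.1 = 12.0792; K_W = (4C−1)/(4C−4)+0.615/C = 1.1186; K_s = 1+0.5/C = 1.0414
F_a = (F_max−F_min)/2 = 712 N; F_m = (F_max+F_min)/2 = 1158 N
τ_a = K_W·8F_aD/(πd³) = 1.1186 × 214.69 = 240.16 MPa
τ_m = K_s·8F_mD/(πd³) = 1.0414 × 349.18 = 363.63 MPa
Soderberg: 1/n_f = τ_a/S_se + τ_m/S_sy = 240.16/386 + 363.63/605 = 0.62217 + 0.60104 = 1.2232
n_f = 1/1.2232 = 0.8175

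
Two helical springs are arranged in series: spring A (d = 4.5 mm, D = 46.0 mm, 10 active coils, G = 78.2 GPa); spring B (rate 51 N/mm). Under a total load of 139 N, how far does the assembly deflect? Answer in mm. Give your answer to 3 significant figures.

36.5 mm

k_A = Gd⁴/(8D³N_a) = (78.2×10³)(4.5⁴)/(8·46.0³·10) = 4.1181 N/mm
Series: 1/k_eq = 1/4.1181 + 1/51 = 0.26244; k_eq = 3.8104 N/mm
δ = F/k_eq = 139/3.8104 = 36.479 mm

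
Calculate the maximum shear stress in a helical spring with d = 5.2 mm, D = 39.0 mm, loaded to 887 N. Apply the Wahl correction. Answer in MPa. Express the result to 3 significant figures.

Spring index C = D/d = 39.0/5.2 = 7.5000
K_W = (4C−1)/(4C−4) + 0.615/C = 29.000/26.000 + 0.0820 = 1.1974
τ₀ = 8FD/(πd³) = 8·887·39.0/(π·5.2³) = 276744/441.73 = 626.5 MPa
τ_max = K·τ₀ = 1.1974 × 626.5 = 750.16 MPa

750 MPa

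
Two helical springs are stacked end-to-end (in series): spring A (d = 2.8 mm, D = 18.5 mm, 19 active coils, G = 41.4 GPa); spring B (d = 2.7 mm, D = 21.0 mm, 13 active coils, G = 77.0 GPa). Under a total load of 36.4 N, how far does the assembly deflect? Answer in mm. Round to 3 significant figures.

k_A = Gd⁴/(8D³N_a) = (41.4×10³)(2.8⁴)/(8·18.5³·19) = 2.6441 N/mm
k_B = Gd⁴/(8D³N_a) = (77.0×10³)(2.7⁴)/(8·21.0³·13) = 4.2487 N/mm
Series: 1/k_eq = 1/2.6441 + 1/4.2487 = 0.61357; k_eq = 1.6298 N/mm
δ = F/k_eq = 36.4/1.6298 = 22.334 mm

22.3 mm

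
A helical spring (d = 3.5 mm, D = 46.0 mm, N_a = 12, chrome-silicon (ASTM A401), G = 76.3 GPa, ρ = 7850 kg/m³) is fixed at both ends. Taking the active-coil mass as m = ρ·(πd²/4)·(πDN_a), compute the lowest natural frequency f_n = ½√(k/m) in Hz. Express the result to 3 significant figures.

k = Gd⁴/(8D³N_a) = (76.3×10³)(3.5⁴)/(8·46.0³·12) = 1.2253 N/mm = 1225.3 N/m
Wire length L = πDN_a = π·46.0·12 = 1734.2 mm
m = ρ·(πd²/4)·L = 7850 × 9.6211×10⁻⁶ m² × 1.7342 m = 0.13097 kg
f_n = ½√(k/m) = 0.5·√(1225.3/0.13097) = 0.5·√(9355.5) = 48.362 Hz

48.4 Hz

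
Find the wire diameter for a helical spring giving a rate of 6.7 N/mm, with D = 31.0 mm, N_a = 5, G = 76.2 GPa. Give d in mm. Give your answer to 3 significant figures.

d = (8D³N_a·k / G)^(1/4) = (8·31.0³·5·6.7 / (76.2×10³))^0.25
  = (104.78)^0.25 = 3.1994 mm

3.20 mm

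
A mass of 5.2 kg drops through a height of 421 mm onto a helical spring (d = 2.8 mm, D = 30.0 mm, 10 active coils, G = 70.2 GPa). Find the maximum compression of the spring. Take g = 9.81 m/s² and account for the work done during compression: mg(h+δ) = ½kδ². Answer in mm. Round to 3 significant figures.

174 mm

k = Gd⁴/(8D³N_a) = (70.2×10³)(2.8⁴)/(8·30.0³·10) = 1.9976 N/mm
W = mg = 5.2 × 9.81 = 51.012 N
½kδ² − Wδ − Wh = 0 → δ = (W + √(W² + 2kWh))/k
δ = (51.012 + √(2602.2 + 85802.5))/1.9976 = (51.012 + 297.33)/1.9976 = 174.38 mm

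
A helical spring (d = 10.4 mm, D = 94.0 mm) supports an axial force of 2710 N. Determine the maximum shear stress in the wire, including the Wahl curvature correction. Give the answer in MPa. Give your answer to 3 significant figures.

Spring index C = D/d = 94.0/10.4 = 9.0385
K_W = (4C−1)/(4C−4) + 0.615/C = 35.154/32.154 + 0.0680 = 1.1613
τ₀ = 8FD/(πd³) = 8·2710·94.0/(π·10.4³) = 2.03792e+06/3533.9 = 576.68 MPa
τ_max = K·τ₀ = 1.1613 × 576.68 = 669.73 MPa

670 MPa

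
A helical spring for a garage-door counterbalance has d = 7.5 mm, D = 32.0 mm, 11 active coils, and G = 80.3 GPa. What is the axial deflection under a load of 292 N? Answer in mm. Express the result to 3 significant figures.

k = Gd⁴/(8D³N_a) = (80.3×10³)(7.5⁴)/(8·32.0³·11) = 88.111 N/mm
δ = F/k = 292 / 88.111 = 3.314 mm

3.31 mm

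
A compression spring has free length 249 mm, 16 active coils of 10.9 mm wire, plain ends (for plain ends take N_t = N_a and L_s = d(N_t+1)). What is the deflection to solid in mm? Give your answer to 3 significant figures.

N_t = 16; L_s = 10.9·17 = 185.3 mm
δ_solid = L₀ − L_s = 249 − 185.3 = 63.7 mm

63.7 mm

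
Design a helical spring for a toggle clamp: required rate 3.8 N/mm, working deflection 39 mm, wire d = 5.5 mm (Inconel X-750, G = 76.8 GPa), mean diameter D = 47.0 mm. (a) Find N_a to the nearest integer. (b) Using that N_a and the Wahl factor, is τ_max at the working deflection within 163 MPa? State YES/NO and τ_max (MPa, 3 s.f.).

(a) 22 coils; (b) YES, τ_max = 126 MPa

N_a = Gd⁴/(8D³k) = (76.8×10³)(5.5⁴)/(8·47.0³·3.8) = 22.27 → N_a = 22
Actual rate k = Gd⁴/(8D³·22) = 3.846 N/mm
Working load F = kδ = 3.846·39 = 149.99 N
C = 47.0/5.5 = 8.5455; K_W = (4C−1)/(4C−4)+0.615/C = 1.1714
τ_max = K_W·8FD/(πd³) = 1.1714·107.9 = 126.39 MPa
τ_max ≤ 163 MPa → acceptable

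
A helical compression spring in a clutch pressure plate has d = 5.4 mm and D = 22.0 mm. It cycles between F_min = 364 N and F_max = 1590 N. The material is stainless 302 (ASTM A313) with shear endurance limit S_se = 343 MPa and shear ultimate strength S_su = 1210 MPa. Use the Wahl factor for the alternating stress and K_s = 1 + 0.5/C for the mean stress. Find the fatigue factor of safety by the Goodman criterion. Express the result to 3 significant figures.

0.827

C = D/d = 22.0/5.4 = 4.0741; K_W = (4C−1)/(4C−4)+0.615/C = 1.3949; K_s = 1+0.5/C = 1.1227
F_a = (F_max−F_min)/2 = 613 N; F_m = (F_max+F_min)/2 = 977 N
τ_a = K_W·8F_aD/(πd³) = 1.3949 × 218.09 = 304.22 MPa
τ_m = K_s·8F_mD/(πd³) = 1.1227 × 347.6 = 390.26 MPa
Goodman: 1/n_f = τ_a/S_se + τ_m/S_su = 304.22/343 + 390.26/1210 = 0.88695 + 0.32253 = 1.2095
n_f = 1/1.2095 = 0.8268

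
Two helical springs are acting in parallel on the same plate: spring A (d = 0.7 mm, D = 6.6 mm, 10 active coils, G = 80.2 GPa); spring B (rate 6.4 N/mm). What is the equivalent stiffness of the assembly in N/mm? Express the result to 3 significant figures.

k_A = Gd⁴/(8D³N_a) = (80.2×10³)(0.7⁴)/(8·6.6³·10) = 0.83723 N/mm
Parallel: k_eq = 0.83723 + 6.4 = 7.2372 N/mm

7.24 N/mm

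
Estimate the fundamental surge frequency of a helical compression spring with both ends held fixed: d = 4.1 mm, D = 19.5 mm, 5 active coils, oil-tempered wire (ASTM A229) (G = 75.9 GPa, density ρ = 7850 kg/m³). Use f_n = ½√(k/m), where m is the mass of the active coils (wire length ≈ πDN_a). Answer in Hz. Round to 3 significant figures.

755 Hz

k = Gd⁴/(8D³N_a) = (75.9×10³)(4.1⁴)/(8·19.5³·5) = 72.313 N/mm = 72313 N/m
Wire length L = πDN_a = π·19.5·5 = 306.31 mm
m = ρ·(πd²/4)·L = 7850 × 13.203×10⁻⁶ m² × 0.30631 m = 0.031745 kg
f_n = ½√(k/m) = 0.5·√(72313/0.031745) = 0.5·√(2.2779e+06) = 754.63 Hz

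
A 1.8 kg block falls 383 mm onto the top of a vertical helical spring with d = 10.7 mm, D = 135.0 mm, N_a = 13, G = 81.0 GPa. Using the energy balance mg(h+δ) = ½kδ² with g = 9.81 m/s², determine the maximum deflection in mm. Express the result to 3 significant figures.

k = Gd⁴/(8D³N_a) = (81.0×10³)(10.7⁴)/(8·135.0³·13) = 4.1494 N/mm
W = mg = 1.8 × 9.81 = 17.658 N
½kδ² − Wδ − Wh = 0 → δ = (W + √(W² + 2kWh))/k
δ = (17.658 + √(311.8 + 56124.9))/4.1494 = (17.658 + 237.56)/4.1494 = 61.508 mm

61.5 mm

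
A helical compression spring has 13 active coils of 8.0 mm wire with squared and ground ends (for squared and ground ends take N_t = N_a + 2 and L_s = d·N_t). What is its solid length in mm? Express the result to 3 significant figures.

120 mm

squared and ground ends: N_t = N_a + 2 = 13 + 2 = 15
L_s = d·N_t = 8.0 × 15 = 120 mm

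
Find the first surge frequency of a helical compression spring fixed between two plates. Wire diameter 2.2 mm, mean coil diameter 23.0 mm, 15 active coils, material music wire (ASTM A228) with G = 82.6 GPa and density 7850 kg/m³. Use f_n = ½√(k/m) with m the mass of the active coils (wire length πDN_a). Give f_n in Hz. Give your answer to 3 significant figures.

k = Gd⁴/(8D³N_a) = (82.6×10³)(2.2⁴)/(8·23.0³·15) = 1.3253 N/mm = 1325.3 N/m
Wire length L = πDN_a = π·23.0·15 = 1083.8 mm
m = ρ·(πd²/4)·L = 7850 × 3.8013×10⁻⁶ m² × 1.0838 m = 0.032343 kg
f_n = ½√(k/m) = 0.5·√(1325.3/0.032343) = 0.5·√(40976) = 101.21 Hz

101 Hz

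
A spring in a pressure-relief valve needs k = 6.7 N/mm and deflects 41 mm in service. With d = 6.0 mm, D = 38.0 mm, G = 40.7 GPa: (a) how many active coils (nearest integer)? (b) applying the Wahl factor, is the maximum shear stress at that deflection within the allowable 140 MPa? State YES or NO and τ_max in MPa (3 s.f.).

(a) 18 coils; (b) NO, τ_max = 152 MPa

N_a = Gd⁴/(8D³k) = (40.7×10³)(6.0⁴)/(8·38.0³·6.7) = 17.93 → N_a = 18
Actual rate k = Gd⁴/(8D³·18) = 6.6755 N/mm
Working load F = kδ = 6.6755·41 = 273.7 N
C = 38.0/6.0 = 6.3333; K_W = (4C−1)/(4C−4)+0.615/C = 1.2377
τ_max = K_W·8FD/(πd³) = 1.2377·122.61 = 151.76 MPa
τ_max > 140 MPa → exceeds allowable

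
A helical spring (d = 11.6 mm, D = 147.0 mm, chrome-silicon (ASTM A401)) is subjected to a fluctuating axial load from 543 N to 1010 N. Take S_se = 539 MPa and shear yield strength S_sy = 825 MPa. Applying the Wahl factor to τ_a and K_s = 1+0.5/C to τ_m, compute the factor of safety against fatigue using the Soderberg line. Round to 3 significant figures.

C = D/d = 147.0/11.6 = 12.6724; K_W = (4C−1)/(4C−4)+0.615/C = 1.1128; K_s = 1+0.5/C = 1.0395
F_a = (F_max−F_min)/2 = 233.5 N; F_m = (F_max+F_min)/2 = 776.5 N
τ_a = K_W·8F_aD/(πd³) = 1.1128 × 55.998 = 62.313 MPa
τ_m = K_s·8F_mD/(πd³) = 1.0395 × 186.22 = 193.57 MPa
Soderberg: 1/n_f = τ_a/S_se + τ_m/S_sy = 62.313/539 + 193.57/825 = 0.11561 + 0.23463 = 0.35024
n_f = 1/0.35024 = 2.855

2.86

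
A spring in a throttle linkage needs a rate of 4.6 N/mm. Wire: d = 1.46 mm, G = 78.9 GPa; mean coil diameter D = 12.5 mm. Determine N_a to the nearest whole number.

5

N_a = Gd⁴/(8D³k) = (78.9×10³ × 1.46⁴)/(8 × 12.5³ × 4.6)
    = 358499 / 71875 = 4.988 → 5 coils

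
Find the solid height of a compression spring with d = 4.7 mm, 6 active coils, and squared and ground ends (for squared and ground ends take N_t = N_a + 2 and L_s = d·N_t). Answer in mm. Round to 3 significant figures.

squared and ground ends: N_t = N_a + 2 = 6 + 2 = 8
L_s = d·N_t = 4.7 × 8 = 37.6 mm

37.6 mm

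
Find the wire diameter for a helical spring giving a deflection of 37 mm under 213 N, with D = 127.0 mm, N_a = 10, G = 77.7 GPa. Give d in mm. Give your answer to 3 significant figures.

Required rate k = F/δ = 213/37 = 5.7568 N/mm
d = (8D³N_a·k / G)^(1/4) = (8·127.0³·10·5.7568 / (77.7×10³))^0.25
  = (12141)^0.25 = 10.4970 mm

10.5 mm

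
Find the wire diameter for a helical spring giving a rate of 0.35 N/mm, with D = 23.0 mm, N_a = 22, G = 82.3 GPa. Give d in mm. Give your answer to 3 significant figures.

d = (8D³N_a·k / G)^(1/4) = (8·23.0³·22·0.35 / (82.3×10³))^0.25
  = (9.1068)^0.25 = 1.7372 mm

1.74 mm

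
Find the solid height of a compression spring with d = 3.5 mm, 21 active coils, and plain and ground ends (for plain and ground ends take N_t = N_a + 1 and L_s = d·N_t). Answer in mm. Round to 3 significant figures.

77.0 mm

plain and ground ends: N_t = N_a + 1 = 21 + 1 = 22
L_s = d·N_t = 3.5 × 22 = 77 mm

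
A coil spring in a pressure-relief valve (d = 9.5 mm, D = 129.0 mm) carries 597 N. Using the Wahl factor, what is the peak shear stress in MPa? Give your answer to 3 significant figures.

Spring index C = D/d = 129.0/9.5 = 13.5789
K_W = (4C−1)/(4C−4) + 0.615/C = 53.316/50.316 + 0.0453 = 1.1049
τ₀ = 8FD/(πd³) = 8·597·129.0/(π·9.5³) = 616104/2693.5 = 228.74 MPa
τ_max = K·τ₀ = 1.1049 × 228.74 = 252.73 MPa

253 MPa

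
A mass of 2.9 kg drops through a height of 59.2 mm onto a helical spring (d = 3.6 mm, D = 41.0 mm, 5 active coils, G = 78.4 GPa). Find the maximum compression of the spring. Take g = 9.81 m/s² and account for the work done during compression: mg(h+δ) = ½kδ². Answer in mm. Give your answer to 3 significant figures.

k = Gd⁴/(8D³N_a) = (78.4×10³)(3.6⁴)/(8·41.0³·5) = 4.7766 N/mm
W = mg = 2.9 × 9.81 = 28.449 N
½kδ² − Wδ − Wh = 0 → δ = (W + √(W² + 2kWh))/k
δ = (28.449 + √(809.35 + 16089.2))/4.7766 = (28.449 + 129.99)/4.7766 = 33.171 mm

33.2 mm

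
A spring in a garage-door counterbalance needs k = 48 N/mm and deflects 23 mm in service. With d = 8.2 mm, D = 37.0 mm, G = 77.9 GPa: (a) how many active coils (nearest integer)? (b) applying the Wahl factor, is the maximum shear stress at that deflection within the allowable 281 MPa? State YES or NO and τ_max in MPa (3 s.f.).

(a) 18 coils; (b) YES, τ_max = 256 MPa

N_a = Gd⁴/(8D³k) = (77.9×10³)(8.2⁴)/(8·37.0³·48) = 18.11 → N_a = 18
Actual rate k = Gd⁴/(8D³·18) = 48.286 N/mm
Working load F = kδ = 48.286·23 = 1110.6 N
C = 37.0/8.2 = 4.5122; K_W = (4C−1)/(4C−4)+0.615/C = 1.3498
τ_max = K_W·8FD/(πd³) = 1.3498·189.78 = 256.17 MPa
τ_max ≤ 281 MPa → acceptable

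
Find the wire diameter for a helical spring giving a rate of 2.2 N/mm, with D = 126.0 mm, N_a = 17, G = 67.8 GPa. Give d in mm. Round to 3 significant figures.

9.69 mm

d = (8D³N_a·k / G)^(1/4) = (8·126.0³·17·2.2 / (67.8×10³))^0.25
  = (8827.6)^0.25 = 9.6931 mm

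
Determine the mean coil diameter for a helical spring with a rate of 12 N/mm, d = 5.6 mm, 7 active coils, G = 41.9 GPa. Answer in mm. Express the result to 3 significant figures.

39.4 mm

D = (Gd⁴/(8N_a·k))^(1/3) = (41.9×10³·5.6⁴/(8·7·12))^(1/3)
  = (61319.3)^(1/3) = 39.4335 mm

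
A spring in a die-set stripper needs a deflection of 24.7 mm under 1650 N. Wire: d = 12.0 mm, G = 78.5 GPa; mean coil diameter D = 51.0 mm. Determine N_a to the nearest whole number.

Required rate k = F/δ = 1650/24.7 = 66.802 N/mm
N_a = Gd⁴/(8D³k) = (78.5×10³ × 12.0⁴)/(8 × 51.0³ × 66.802)
    = 1.62778e+09 / 7.08904e+07 = 22.96 → 23 coils

23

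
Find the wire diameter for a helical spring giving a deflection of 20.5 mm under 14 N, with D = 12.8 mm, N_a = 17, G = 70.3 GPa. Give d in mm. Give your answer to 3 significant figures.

Required rate k = F/δ = 14/20.5 = 0.68293 N/mm
d = (8D³N_a·k / G)^(1/4) = (8·12.8³·17·0.68293 / (70.3×10³))^0.25
  = (2.7707)^0.25 = 1.2902 mm

1.29 mm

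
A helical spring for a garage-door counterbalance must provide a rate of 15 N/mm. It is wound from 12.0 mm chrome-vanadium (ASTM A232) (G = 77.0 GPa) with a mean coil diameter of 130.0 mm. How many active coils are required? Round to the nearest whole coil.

6

N_a = Gd⁴/(8D³k) = (77.0×10³ × 12.0⁴)/(8 × 130.0³ × 15)
    = 1.59667e+09 / 2.6364e+08 = 6.056 → 6 coils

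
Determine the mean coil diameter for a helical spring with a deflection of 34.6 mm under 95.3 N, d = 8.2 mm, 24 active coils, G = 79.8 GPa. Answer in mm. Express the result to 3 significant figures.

88.0 mm

Required rate k = F/δ = 95.3/34.6 = 2.7543 N/mm
D = (Gd⁴/(8N_a·k))^(1/3) = (79.8×10³·8.2⁴/(8·24·2.7543))^(1/3)
  = (682245)^(1/3) = 88.0333 mm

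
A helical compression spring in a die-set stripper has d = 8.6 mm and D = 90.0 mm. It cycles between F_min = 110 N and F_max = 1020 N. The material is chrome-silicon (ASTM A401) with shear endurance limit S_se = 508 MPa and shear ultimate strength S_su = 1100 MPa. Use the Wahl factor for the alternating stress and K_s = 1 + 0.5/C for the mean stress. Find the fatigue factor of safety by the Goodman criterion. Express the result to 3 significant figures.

C = D/d = 90.0/8.6 = 10.4651; K_W = (4C−1)/(4C−4)+0.615/C = 1.1380; K_s = 1+0.5/C = 1.0478
F_a = (F_max−F_min)/2 = 455 N; F_m = (F_max+F_min)/2 = 565 N
τ_a = K_W·8F_aD/(πd³) = 1.1380 × 163.95 = 186.57 MPa
τ_m = K_s·8F_mD/(πd³) = 1.0478 × 203.58 = 213.31 MPa
Goodman: 1/n_f = τ_a/S_se + τ_m/S_su = 186.57/508 + 213.31/1100 = 0.36726 + 0.19392 = 0.56118
n_f = 1/0.56118 = 1.782

1.78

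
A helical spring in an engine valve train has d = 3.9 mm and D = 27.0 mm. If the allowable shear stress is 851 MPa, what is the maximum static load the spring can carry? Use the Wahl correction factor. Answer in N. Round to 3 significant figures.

C = D/d = 27.0/3.9 = 6.9231
K_W = (4C−1)/(4C−4) + 0.615/C = 26.692/23.692 + 0.0888 = 1.2155
τ_max = K·8FD/(πd³) → F_max = τ_allow·πd³/(8DK)
F_max = 851·π·3.9³/(8·27.0·1.2155) = 1.5859e+05/262.54 = 604.06 N

604 N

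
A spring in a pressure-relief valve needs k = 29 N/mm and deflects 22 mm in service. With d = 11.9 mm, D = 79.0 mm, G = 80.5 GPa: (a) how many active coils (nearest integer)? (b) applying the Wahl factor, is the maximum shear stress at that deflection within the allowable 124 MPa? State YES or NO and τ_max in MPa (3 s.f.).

N_a = Gd⁴/(8D³k) = (80.5×10³)(11.9⁴)/(8·79.0³·29) = 14.11 → N_a = 14
Actual rate k = Gd⁴/(8D³·14) = 29.234 N/mm
Working load F = kδ = 29.234·22 = 643.14 N
C = 79.0/11.9 = 6.6387; K_W = (4C−1)/(4C−4)+0.615/C = 1.2256
τ_max = K_W·8FD/(πd³) = 1.2256·76.777 = 94.102 MPa
τ_max ≤ 124 MPa → acceptable

(a) 14 coils; (b) YES, τ_max = 94.1 MPa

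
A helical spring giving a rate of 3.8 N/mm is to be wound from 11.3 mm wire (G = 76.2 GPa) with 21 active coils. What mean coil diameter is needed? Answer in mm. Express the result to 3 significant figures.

125 mm

D = (Gd⁴/(8N_a·k))^(1/3) = (76.2×10³·11.3⁴/(8·21·3.8))^(1/3)
  = (1.94615e+06)^(1/3) = 124.8510 mm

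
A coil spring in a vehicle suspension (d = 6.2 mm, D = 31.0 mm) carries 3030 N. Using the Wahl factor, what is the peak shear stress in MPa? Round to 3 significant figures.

Spring index C = D/d = 31.0/6.2 = 5.0000
K_W = (4C−1)/(4C−4) + 0.615/C = 19.000/16.000 + 0.1230 = 1.3105
τ₀ = 8FD/(πd³) = 8·3030·31.0/(π·6.2³) = 751440/748.73 = 1003.6 MPa
τ_max = K·τ₀ = 1.3105 × 1003.6 = 1315.2 MPa

1320 MPa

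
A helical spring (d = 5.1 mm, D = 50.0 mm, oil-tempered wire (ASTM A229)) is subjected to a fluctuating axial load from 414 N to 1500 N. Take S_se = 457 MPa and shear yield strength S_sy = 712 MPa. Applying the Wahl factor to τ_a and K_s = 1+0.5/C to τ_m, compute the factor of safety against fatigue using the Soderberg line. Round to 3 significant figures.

C = D/d = 50.0/5.1 = 9.8039; K_W = (4C−1)/(4C−4)+0.615/C = 1.1479; K_s = 1+0.5/C = 1.0510
F_a = (F_max−F_min)/2 = 543 N; F_m = (F_max+F_min)/2 = 957 N
τ_a = K_W·8F_aD/(πd³) = 1.1479 × 521.19 = 598.29 MPa
τ_m = K_s·8F_mD/(πd³) = 1.0510 × 918.57 = 965.42 MPa
Soderberg: 1/n_f = τ_a/S_se + τ_m/S_sy = 598.29/457 + 965.42/712 = 1.30917 + 1.35592 = 2.6651
n_f = 1/2.6651 = 0.3752

0.375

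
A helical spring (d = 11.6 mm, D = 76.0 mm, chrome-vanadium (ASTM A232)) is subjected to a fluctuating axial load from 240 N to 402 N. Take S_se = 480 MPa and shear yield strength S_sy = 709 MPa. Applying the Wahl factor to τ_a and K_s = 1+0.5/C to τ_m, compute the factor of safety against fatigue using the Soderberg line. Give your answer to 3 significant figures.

C = D/d = 76.0/11.6 = 6.5517; K_W = (4C−1)/(4C−4)+0.615/C = 1.2290; K_s = 1+0.5/C = 1.0763
F_a = (F_max−F_min)/2 = 81 N; F_m = (F_max+F_min)/2 = 321 N
τ_a = K_W·8F_aD/(πd³) = 1.2290 × 10.043 = 12.342 MPa
τ_m = K_s·8F_mD/(πd³) = 1.0763 × 39.8 = 42.838 MPa
Soderberg: 1/n_f = τ_a/S_se + τ_m/S_sy = 12.342/480 + 42.838/709 = 0.02571 + 0.06042 = 0.086133
n_f = 1/0.086133 = 11.61

11.6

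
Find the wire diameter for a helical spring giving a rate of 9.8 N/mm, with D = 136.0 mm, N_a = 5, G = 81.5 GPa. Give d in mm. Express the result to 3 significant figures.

d = (8D³N_a·k / G)^(1/4) = (8·136.0³·5·9.8 / (81.5×10³))^0.25
  = (12099)^0.25 = 10.4878 mm

10.5 mm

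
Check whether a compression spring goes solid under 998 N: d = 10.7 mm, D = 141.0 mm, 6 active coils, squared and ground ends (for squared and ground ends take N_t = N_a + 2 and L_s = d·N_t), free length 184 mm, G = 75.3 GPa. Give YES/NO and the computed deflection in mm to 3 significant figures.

YES, δ = 136 mm

k = Gd⁴/(8D³N_a) = (75.3×10³)(10.7⁴)/(8·141.0³·6) = 7.3355 N/mm
N_t = 8; L_s = 10.7·8 = 85.6 mm; δ_solid = L₀ − L_s = 184 − 85.6 = 98.4 mm
δ = F/k = 998/7.3355 = 136.05 mm
δ ≥ δ_solid → spring goes solid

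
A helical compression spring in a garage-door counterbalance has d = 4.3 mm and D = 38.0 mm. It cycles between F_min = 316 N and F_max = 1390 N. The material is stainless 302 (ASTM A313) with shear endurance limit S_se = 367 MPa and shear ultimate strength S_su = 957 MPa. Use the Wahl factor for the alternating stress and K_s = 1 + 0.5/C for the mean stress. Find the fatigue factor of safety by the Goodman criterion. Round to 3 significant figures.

0.310

C = D/d = 38.0/4.3 = 8.8372; K_W = (4C−1)/(4C−4)+0.615/C = 1.1653; K_s = 1+0.5/C = 1.0566
F_a = (F_max−F_min)/2 = 537 N; F_m = (F_max+F_min)/2 = 853 N
τ_a = K_W·8F_aD/(πd³) = 1.1653 × 653.57 = 761.6 MPa
τ_m = K_s·8F_mD/(πd³) = 1.0566 × 1038.2 = 1096.9 MPa
Goodman: 1/n_f = τ_a/S_se + τ_m/S_su = 761.6/367 + 1096.9/957 = 2.07520 + 1.14619 = 3.2214
n_f = 1/3.2214 = 0.3104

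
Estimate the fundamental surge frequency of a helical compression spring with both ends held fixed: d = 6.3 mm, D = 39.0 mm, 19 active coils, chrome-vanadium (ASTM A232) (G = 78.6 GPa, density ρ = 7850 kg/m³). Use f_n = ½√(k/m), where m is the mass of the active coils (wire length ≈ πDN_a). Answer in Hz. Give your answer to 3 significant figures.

77.6 Hz

k = Gd⁴/(8D³N_a) = (78.6×10³)(6.3⁴)/(8·39.0³·19) = 13.732 N/mm = 13732 N/m
Wire length L = πDN_a = π·39.0·19 = 2327.9 mm
m = ρ·(πd²/4)·L = 7850 × 31.172×10⁻⁶ m² × 2.3279 m = 0.56965 kg
f_n = ½√(k/m) = 0.5·√(13732/0.56965) = 0.5·√(24107) = 77.632 Hz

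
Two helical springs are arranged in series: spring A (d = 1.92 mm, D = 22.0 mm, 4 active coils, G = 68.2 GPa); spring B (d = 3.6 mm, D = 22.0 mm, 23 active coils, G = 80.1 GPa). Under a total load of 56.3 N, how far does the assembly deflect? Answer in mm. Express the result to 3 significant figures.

28.9 mm

k_A = Gd⁴/(8D³N_a) = (68.2×10³)(1.92⁴)/(8·22.0³·4) = 2.72 N/mm
k_B = Gd⁴/(8D³N_a) = (80.1×10³)(3.6⁴)/(8·22.0³·23) = 6.8668 N/mm
Series: 1/k_eq = 1/2.72 + 1/6.8668 = 0.51327; k_eq = 1.9483 N/mm
δ = F/k_eq = 56.3/1.9483 = 28.897 mm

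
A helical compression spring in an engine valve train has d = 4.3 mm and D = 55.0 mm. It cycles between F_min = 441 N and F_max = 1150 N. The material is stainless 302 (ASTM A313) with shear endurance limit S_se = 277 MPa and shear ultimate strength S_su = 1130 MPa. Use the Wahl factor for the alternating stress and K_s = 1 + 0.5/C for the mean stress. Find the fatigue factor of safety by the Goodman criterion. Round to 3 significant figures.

C = D/d = 55.0/4.3 = 12.7907; K_W = (4C−1)/(4C−4)+0.615/C = 1.1117; K_s = 1+0.5/C = 1.0391
F_a = (F_max−F_min)/2 = 354.5 N; F_m = (F_max+F_min)/2 = 795.5 N
τ_a = K_W·8F_aD/(πd³) = 1.1117 × 624.47 = 694.22 MPa
τ_m = K_s·8F_mD/(πd³) = 1.0391 × 1401.3 = 1456.1 MPa
Goodman: 1/n_f = τ_a/S_se + τ_m/S_su = 694.22/277 + 1456.1/1130 = 2.50621 + 1.28858 = 3.7948
n_f = 1/3.7948 = 0.2635

0.264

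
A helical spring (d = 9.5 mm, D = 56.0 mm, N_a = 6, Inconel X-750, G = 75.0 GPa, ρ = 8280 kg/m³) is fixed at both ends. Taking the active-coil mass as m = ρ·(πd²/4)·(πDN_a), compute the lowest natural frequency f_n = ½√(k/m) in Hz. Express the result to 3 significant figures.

171 Hz

k = Gd⁴/(8D³N_a) = (75.0×10³)(9.5⁴)/(8·56.0³·6) = 72.469 N/mm = 72469 N/m
Wire length L = πDN_a = π·56.0·6 = 1055.6 mm
m = ρ·(πd²/4)·L = 8280 × 70.882×10⁻⁶ m² × 1.0556 m = 0.61952 kg
f_n = ½√(k/m) = 0.5·√(72469/0.61952) = 0.5·√(1.1698e+05) = 171.01 Hz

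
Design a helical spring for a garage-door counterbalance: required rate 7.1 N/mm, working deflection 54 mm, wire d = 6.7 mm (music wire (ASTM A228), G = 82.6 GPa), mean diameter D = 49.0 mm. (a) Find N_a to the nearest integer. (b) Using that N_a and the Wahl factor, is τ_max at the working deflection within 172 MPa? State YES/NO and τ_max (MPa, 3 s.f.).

(a) 25 coils; (b) NO, τ_max = 191 MPa

N_a = Gd⁴/(8D³k) = (82.6×10³)(6.7⁴)/(8·49.0³·7.1) = 24.91 → N_a = 25
Actual rate k = Gd⁴/(8D³·25) = 7.0739 N/mm
Working load F = kδ = 7.0739·54 = 381.99 N
C = 49.0/6.7 = 7.3134; K_W = (4C−1)/(4C−4)+0.615/C = 1.2029
τ_max = K_W·8FD/(πd³) = 1.2029·158.48 = 190.63 MPa
τ_max > 172 MPa → exceeds allowable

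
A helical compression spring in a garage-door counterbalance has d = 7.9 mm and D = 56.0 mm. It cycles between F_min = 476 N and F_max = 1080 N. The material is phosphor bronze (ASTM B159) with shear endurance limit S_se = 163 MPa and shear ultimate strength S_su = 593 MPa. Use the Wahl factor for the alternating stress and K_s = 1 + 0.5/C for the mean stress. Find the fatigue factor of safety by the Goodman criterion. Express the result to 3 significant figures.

C = D/d = 56.0/7.9 = 7.0886; K_W = (4C−1)/(4C−4)+0.615/C = 1.2099; K_s = 1+0.5/C = 1.0705
F_a = (F_max−F_min)/2 = 302 N; F_m = (F_max+F_min)/2 = 778 N
τ_a = K_W·8F_aD/(πd³) = 1.2099 × 87.348 = 105.69 MPa
τ_m = K_s·8F_mD/(πd³) = 1.0705 × 225.02 = 240.89 MPa
Goodman: 1/n_f = τ_a/S_se + τ_m/S_su = 105.69/163 + 240.89/593 = 0.64838 + 0.40623 = 1.0546
n_f = 1/1.0546 = 0.9482

0.948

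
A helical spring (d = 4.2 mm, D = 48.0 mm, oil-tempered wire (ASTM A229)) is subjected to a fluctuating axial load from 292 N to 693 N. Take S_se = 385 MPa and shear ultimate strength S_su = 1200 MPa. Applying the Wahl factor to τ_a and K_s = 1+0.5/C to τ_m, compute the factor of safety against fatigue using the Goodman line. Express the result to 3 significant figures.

0.597

C = D/d = 48.0/4.2 = 11.4286; K_W = (4C−1)/(4C−4)+0.615/C = 1.1257; K_s = 1+0.5/C = 1.0437
F_a = (F_max−F_min)/2 = 200.5 N; F_m = (F_max+F_min)/2 = 492.5 N
τ_a = K_W·8F_aD/(πd³) = 1.1257 × 330.79 = 372.38 MPa
τ_m = K_s·8F_mD/(πd³) = 1.0437 × 812.53 = 848.08 MPa
Goodman: 1/n_f = τ_a/S_se + τ_m/S_su = 372.38/385 + 848.08/1200 = 0.96721 + 0.70673 = 1.6739
n_f = 1/1.6739 = 0.5974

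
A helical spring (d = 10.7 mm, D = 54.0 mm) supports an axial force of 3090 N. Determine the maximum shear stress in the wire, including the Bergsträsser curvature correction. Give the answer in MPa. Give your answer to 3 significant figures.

448 MPa

Spring index C = D/d = 54.0/10.7 = 5.0467
K_B = (4C+2)/(4C−3) = 22.187/17.187 = 1.2909
τ₀ = 8FD/(πd³) = 8·3090·54.0/(π·10.7³) = 1.33488e+06/3848.6 = 346.85 MPa
τ_max = K·τ₀ = 1.2909 × 346.85 = 447.75 MPa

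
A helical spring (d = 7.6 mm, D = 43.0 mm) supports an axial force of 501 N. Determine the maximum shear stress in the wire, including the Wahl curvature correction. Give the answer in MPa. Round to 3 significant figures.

159 MPa

Spring index C = D/d = 43.0/7.6 = 5.6579
K_W = (4C−1)/(4C−4) + 0.615/C = 21.632/18.632 + 0.1087 = 1.2697
τ₀ = 8FD/(πd³) = 8·501·43.0/(π·7.6³) = 172344/1379.1 = 124.97 MPa
τ_max = K·τ₀ = 1.2697 × 124.97 = 158.68 MPa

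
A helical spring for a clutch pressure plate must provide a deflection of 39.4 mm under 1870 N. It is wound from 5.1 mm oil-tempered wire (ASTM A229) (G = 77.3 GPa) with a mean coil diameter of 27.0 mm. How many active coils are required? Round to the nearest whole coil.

7

Required rate k = F/δ = 1870/39.4 = 47.462 N/mm
N_a = Gd⁴/(8D³k) = (77.3×10³ × 5.1⁴)/(8 × 27.0³ × 47.462)
    = 5.2295e+07 / 7.47355e+06 = 6.997 → 7 coils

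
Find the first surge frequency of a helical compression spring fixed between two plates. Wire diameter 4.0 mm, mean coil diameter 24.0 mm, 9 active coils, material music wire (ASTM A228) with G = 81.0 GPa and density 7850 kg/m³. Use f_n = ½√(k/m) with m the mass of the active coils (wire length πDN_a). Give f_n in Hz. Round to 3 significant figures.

k = Gd⁴/(8D³N_a) = (81.0×10³)(4.0⁴)/(8·24.0³·9) = 20.833 N/mm = 20833 N/m
Wire length L = πDN_a = π·24.0·9 = 678.58 mm
m = ρ·(πd²/4)·L = 7850 × 12.566×10⁻⁶ m² × 0.67858 m = 0.06694 kg
f_n = ½√(k/m) = 0.5·√(20833/0.06694) = 0.5·√(3.1123e+05) = 278.94 Hz

279 Hz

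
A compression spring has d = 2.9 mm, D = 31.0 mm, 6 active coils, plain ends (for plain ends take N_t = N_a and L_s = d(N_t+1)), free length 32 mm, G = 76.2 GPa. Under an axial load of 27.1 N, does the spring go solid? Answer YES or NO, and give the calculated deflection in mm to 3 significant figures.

k = Gd⁴/(8D³N_a) = (76.2×10³)(2.9⁴)/(8·31.0³·6) = 3.769 N/mm
N_t = 6; L_s = 2.9·7 = 20.3 mm; δ_solid = L₀ − L_s = 32 − 20.3 = 11.7 mm
δ = F/k = 27.1/3.769 = 7.1903 mm
δ < δ_solid → spring does not go solid

NO, δ = 7.19 mm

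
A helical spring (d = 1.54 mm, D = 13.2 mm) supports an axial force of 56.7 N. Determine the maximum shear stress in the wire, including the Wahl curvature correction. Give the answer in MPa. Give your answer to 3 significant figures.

Spring index C = D/d = 13.2/1.54 = 8.5714
K_W = (4C−1)/(4C−4) + 0.615/C = 33.286/30.286 + 0.0717 = 1.1708
τ₀ = 8FD/(πd³) = 8·56.7·13.2/(π·1.54³) = 5987.52/11.474 = 521.84 MPa
τ_max = K·τ₀ = 1.1708 × 521.84 = 610.97 MPa

611 MPa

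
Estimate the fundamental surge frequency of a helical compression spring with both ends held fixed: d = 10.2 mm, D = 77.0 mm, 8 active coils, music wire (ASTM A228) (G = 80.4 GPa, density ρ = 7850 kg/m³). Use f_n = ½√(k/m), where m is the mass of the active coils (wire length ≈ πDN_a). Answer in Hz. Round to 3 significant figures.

77.5 Hz

k = Gd⁴/(8D³N_a) = (80.4×10³)(10.2⁴)/(8·77.0³·8) = 29.785 N/mm = 29785 N/m
Wire length L = πDN_a = π·77.0·8 = 1935.2 mm
m = ρ·(πd²/4)·L = 7850 × 81.713×10⁻⁶ m² × 1.9352 m = 1.2413 kg
f_n = ½√(k/m) = 0.5·√(29785/1.2413) = 0.5·√(23995) = 77.451 Hz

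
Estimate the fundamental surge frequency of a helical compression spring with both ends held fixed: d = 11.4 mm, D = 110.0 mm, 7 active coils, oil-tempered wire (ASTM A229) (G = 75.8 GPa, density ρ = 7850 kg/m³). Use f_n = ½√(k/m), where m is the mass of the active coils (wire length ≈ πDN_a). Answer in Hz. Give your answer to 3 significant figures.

k = Gd⁴/(8D³N_a) = (75.8×10³)(11.4⁴)/(8·110.0³·7) = 17.176 N/mm = 17176 N/m
Wire length L = πDN_a = π·110.0·7 = 2419 mm
m = ρ·(πd²/4)·L = 7850 × 102.07×10⁻⁶ m² × 2.419 m = 1.9383 kg
f_n = ½√(k/m) = 0.5·√(17176/1.9383) = 0.5·√(8861.6) = 47.068 Hz

47.1 Hz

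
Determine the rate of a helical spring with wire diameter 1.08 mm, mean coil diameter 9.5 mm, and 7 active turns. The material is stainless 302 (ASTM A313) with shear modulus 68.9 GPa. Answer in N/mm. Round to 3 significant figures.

1.95 N/mm

k = Gd⁴/(8D³N_a) = (68.9×10³ × 1.08⁴) / (8 × 9.5³ × 7)
  = 93737.7 / 48013 = 1.9523 N/mm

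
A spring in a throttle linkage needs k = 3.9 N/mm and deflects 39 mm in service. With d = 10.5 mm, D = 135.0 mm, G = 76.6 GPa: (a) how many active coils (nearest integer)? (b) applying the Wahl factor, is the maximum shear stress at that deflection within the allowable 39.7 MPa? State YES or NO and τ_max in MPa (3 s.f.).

(a) 12 coils; (b) NO, τ_max = 50.7 MPa

N_a = Gd⁴/(8D³k) = (76.6×10³)(10.5⁴)/(8·135.0³·3.9) = 12.13 → N_a = 12
Actual rate k = Gd⁴/(8D³·12) = 3.942 N/mm
Working load F = kδ = 3.942·39 = 153.74 N
C = 135.0/10.5 = 12.8571; K_W = (4C−1)/(4C−4)+0.615/C = 1.1111
τ_max = K_W·8FD/(πd³) = 1.1111·45.655 = 50.726 MPa
τ_max > 39.7 MPa → exceeds allowable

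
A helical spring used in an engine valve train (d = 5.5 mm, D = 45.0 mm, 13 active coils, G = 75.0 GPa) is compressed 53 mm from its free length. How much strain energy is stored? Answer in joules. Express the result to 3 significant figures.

k = Gd⁴/(8D³N_a) = (75.0×10³)(5.5⁴)/(8·45.0³·13) = 7.2417 N/mm
U = ½kδ² = 0.5 × 7.2417 × 53² = 10171 N·mm = 10.171 J

10.2 J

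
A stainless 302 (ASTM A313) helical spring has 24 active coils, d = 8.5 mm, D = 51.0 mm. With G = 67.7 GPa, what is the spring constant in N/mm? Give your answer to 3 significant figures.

k = Gd⁴/(8D³N_a) = (67.7×10³ × 8.5⁴) / (8 × 51.0³ × 24)
  = 3.53398e+08 / 2.5469e+07 = 13.876 N/mm

13.9 N/mm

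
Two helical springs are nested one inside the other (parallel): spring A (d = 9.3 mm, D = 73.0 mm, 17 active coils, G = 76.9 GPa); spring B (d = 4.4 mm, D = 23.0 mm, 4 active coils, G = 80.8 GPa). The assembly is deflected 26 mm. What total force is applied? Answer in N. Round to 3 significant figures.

2310 N

k_A = Gd⁴/(8D³N_a) = (76.9×10³)(9.3⁴)/(8·73.0³·17) = 10.873 N/mm
k_B = Gd⁴/(8D³N_a) = (80.8×10³)(4.4⁴)/(8·23.0³·4) = 77.784 N/mm
Parallel: k_eq = 10.873 + 77.784 = 88.657 N/mm
F = k_eq·δ = 88.657·26 = 2305.1 N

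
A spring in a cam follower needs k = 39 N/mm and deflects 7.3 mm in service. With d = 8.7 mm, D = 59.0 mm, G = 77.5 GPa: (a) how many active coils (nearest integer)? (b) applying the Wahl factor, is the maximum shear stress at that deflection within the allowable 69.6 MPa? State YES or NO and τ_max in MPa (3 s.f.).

N_a = Gd⁴/(8D³k) = (77.5×10³)(8.7⁴)/(8·59.0³·39) = 6.929 → N_a = 7
Actual rate k = Gd⁴/(8D³·7) = 38.604 N/mm
Working load F = kδ = 38.604·7.3 = 281.81 N
C = 59.0/8.7 = 6.7816; K_W = (4C−1)/(4C−4)+0.615/C = 1.2204
τ_max = K_W·8FD/(πd³) = 1.2204·64.297 = 78.469 MPa
τ_max > 69.6 MPa → exceeds allowable

(a) 7 coils; (b) NO, τ_max = 78.5 MPa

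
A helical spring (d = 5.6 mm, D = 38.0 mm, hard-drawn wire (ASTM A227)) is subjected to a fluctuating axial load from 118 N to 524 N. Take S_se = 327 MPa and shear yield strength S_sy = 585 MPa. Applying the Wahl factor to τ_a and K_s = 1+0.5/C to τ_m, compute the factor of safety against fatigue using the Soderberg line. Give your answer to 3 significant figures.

1.35

C = D/d = 38.0/5.6 = 6.7857; K_W = (4C−1)/(4C−4)+0.615/C = 1.2203; K_s = 1+0.5/C = 1.0737
F_a = (F_max−F_min)/2 = 203 N; F_m = (F_max+F_min)/2 = 321 N
τ_a = K_W·8F_aD/(πd³) = 1.2203 × 111.86 = 136.49 MPa
τ_m = K_s·8F_mD/(πd³) = 1.0737 × 176.87 = 189.91 MPa
Soderberg: 1/n_f = τ_a/S_se + τ_m/S_sy = 136.49/327 + 189.91/585 = 0.41741 + 0.32463 = 0.74204
n_f = 1/0.74204 = 1.348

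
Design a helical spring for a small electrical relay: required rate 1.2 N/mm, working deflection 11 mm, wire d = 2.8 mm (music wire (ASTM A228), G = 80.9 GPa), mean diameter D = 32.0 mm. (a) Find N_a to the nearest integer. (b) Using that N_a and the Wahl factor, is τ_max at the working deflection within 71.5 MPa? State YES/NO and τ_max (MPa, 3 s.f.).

(a) 16 coils; (b) YES, τ_max = 54.5 MPa

N_a = Gd⁴/(8D³k) = (80.9×10³)(2.8⁴)/(8·32.0³·1.2) = 15.81 → N_a = 16
Actual rate k = Gd⁴/(8D³·16) = 1.1856 N/mm
Working load F = kδ = 1.1856·11 = 13.041 N
C = 32.0/2.8 = 11.4286; K_W = (4C−1)/(4C−4)+0.615/C = 1.1257
τ_max = K_W·8FD/(πd³) = 1.1257·48.409 = 54.496 MPa
τ_max ≤ 71.5 MPa → acceptable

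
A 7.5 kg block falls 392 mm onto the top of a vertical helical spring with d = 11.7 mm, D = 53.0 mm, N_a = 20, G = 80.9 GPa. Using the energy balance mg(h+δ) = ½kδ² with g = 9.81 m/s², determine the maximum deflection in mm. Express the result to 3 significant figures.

31.3 mm

k = Gd⁴/(8D³N_a) = (80.9×10³)(11.7⁴)/(8·53.0³·20) = 63.642 N/mm
W = mg = 7.5 × 9.81 = 73.575 N
½kδ² − Wδ − Wh = 0 → δ = (W + √(W² + 2kWh))/k
δ = (73.575 + √(5413.3 + 3.67105e+06))/63.642 = (73.575 + 1917.4)/63.642 = 31.284 mm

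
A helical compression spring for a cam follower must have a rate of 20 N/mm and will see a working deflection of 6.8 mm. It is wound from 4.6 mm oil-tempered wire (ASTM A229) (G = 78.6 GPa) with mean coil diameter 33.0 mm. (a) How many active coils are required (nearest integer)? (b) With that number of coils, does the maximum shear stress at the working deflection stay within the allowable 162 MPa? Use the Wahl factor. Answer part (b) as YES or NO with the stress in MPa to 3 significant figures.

(a) 6 coils; (b) YES, τ_max = 145 MPa

N_a = Gd⁴/(8D³k) = (78.6×10³)(4.6⁴)/(8·33.0³·20) = 6.121 → N_a = 6
Actual rate k = Gd⁴/(8D³·6) = 20.402 N/mm
Working load F = kδ = 20.402·6.8 = 138.73 N
C = 33.0/4.6 = 7.1739; K_W = (4C−1)/(4C−4)+0.615/C = 1.2072
τ_max = K_W·8FD/(πd³) = 1.2072·119.77 = 144.59 MPa
τ_max ≤ 162 MPa → acceptable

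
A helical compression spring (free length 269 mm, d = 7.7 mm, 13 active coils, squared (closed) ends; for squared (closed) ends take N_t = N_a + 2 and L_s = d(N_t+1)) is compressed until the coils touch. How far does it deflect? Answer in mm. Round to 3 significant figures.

146 mm

N_t = 15; L_s = 7.7·16 = 123.2 mm
δ_solid = L₀ − L_s = 269 − 123.2 = 145.8 mm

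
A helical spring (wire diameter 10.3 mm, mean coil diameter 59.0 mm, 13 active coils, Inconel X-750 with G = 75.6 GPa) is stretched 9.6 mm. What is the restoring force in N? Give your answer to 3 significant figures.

382 N

k = Gd⁴/(8D³N_a) = (75.6×10³)(10.3⁴)/(8·59.0³·13) = 39.837 N/mm
F = k·δ = 39.837 × 9.6 = 382.43 N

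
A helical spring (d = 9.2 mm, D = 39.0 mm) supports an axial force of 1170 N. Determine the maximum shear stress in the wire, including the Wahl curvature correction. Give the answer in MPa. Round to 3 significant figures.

205 MPa

Spring index C = D/d = 39.0/9.2 = 4.2391
K_W = (4C−1)/(4C−4) + 0.615/C = 15.957/12.957 + 0.1451 = 1.3766
τ₀ = 8FD/(πd³) = 8·1170·39.0/(π·9.2³) = 365040/2446.3 = 149.22 MPa
τ_max = K·τ₀ = 1.3766 × 149.22 = 205.42 MPa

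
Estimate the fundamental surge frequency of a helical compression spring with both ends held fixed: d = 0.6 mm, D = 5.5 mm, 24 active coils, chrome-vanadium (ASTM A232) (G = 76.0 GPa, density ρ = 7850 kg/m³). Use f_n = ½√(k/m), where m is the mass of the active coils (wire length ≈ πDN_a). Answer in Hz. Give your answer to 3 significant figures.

k = Gd⁴/(8D³N_a) = (76.0×10³)(0.6⁴)/(8·5.5³·24) = 0.30834 N/mm = 308.34 N/m
Wire length L = πDN_a = π·5.5·24 = 414.69 mm
m = ρ·(πd²/4)·L = 7850 × 0.28274×10⁻⁶ m² × 0.41469 m = 0.00092042 kg
f_n = ½√(k/m) = 0.5·√(308.34/0.00092042) = 0.5·√(3.35e+05) = 289.4 Hz

289 Hz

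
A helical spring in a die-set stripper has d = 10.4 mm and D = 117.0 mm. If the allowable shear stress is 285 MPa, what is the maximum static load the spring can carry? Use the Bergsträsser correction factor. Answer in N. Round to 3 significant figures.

C = D/d = 117.0/10.4 = 11.2500
K_B = (4C+2)/(4C−3) = 47.000/42.000 = 1.1190
τ_max = K·8FD/(πd³) → F_max = τ_allow·πd³/(8DK)
F_max = 285·π·10.4³/(8·117.0·1.1190) = 1.0072e+06/1047.4 = 961.55 N

962 N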